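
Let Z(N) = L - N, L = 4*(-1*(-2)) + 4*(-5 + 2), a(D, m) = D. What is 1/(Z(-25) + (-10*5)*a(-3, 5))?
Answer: 1/171 ≈ 0.0058480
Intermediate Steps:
L = -4 (L = 4*2 + 4*(-3) = 8 - 12 = -4)
Z(N) = -4 - N
1/(Z(-25) + (-10*5)*a(-3, 5)) = 1/((-4 - 1*(-25)) - 10*5*(-3)) = 1/((-4 + 25) - 50*(-3)) = 1/(21 + 150) = 1/171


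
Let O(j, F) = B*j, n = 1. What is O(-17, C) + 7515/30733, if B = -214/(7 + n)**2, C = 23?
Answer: 56143807/983456 ≈ 57.088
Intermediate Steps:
B = -107/32 (B = -214/(7 + 1)**2 = -214/(8**2) = -214/64 = -214*1/64 = -107/32 ≈ -3.3438)
O(j, F) = -107*j/32
O(-17, C) + 7515/30733 = -107/32*(-17) + 7515/30733 = 1819/32 + 7515*(1/30733) = 1819/32 + 7515/30733 = 56143807/983456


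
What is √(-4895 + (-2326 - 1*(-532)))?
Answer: I*√6689 ≈ 81.786*I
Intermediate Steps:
√(-4895 + (-2326 - 1*(-532))) = √(-4895 + (-2326 + 532)) = √(-4895 - 1794) = √(-6689) = I*√6689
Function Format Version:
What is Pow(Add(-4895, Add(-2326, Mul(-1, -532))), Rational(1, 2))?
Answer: Mul(I, Pow(6689, Rational(1, 2))) ≈ Mul(81.786, I)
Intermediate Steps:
Pow(Add(-4895, Add(-2326, Mul(-1, -532))), Rational(1, 2)) = Pow(Add(-4895, Add(-2326, 532)), Rational(1, 2)) = Pow(Add(-4895, -1794), Rational(1, 2)) = Pow(-6689, Rational(1, 2)) = Mul(I, Pow(6689, Rational(1, 2)))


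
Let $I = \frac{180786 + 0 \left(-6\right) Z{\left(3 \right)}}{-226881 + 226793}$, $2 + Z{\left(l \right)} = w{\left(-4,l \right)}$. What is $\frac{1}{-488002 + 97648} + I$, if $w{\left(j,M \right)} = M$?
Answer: $- \frac{17642634583}{8587788} \approx -2054.4$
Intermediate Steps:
$Z{\left(l \right)} = -2 + l$
$I = - \frac{90393}{44}$ ($I = \frac{180786 + 0 \left(-6\right) \left(-2 + 3\right)}{-226881 + 226793} = \frac{180786 + 0 \cdot 1}{-88} = \left(180786 + 0\right) \left(- \frac{1}{88}\right) = 180786 \left(- \frac{1}{88}\right) = - \frac{90393}{44} \approx -2054.4$)
$\frac{1}{-488002 + 97648} + I = \frac{1}{-488002 + 97648} - \frac{90393}{44} = \frac{1}{-390354} - \frac{90393}{44} = - \frac{1}{390354} - \frac{90393}{44} = - \frac{17642634583}{8587788}$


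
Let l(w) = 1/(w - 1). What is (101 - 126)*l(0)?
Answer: 25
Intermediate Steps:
l(w) = 1/(-1 + w)
(101 - 126)*l(0) = (101 - 126)/(-1 + 0) = -25/(-1) = -25*(-1) = 25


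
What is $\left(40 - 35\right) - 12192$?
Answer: $-12187$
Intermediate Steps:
$\left(40 - 35\right) - 12192 = 5 - 12192 = -12187$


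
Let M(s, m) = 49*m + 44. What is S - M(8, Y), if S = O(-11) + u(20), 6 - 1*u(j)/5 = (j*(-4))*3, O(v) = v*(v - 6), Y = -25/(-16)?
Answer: 20743/16 ≈ 1296.4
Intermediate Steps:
Y = 25/16 (Y = -25*(-1/16) = 25/16 ≈ 1.5625)
O(v) = v*(-6 + v)
u(j) = 30 + 60*j (u(j) = 30 - 5*j*(-4)*3 = 30 - 5*(-4*j)*3 = 30 - (-60)*j = 30 + 60*j)
M(s, m) = 44 + 49*m
S = 1417 (S = -11*(-6 - 11) + (30 + 60*20) = -11*(-17) + (30 + 1200) = 187 + 1230 = 1417)
S - M(8, Y) = 1417 - (44 + 49*(25/16)) = 1417 - (44 + 1225/16) = 1417 - 1*1929/16 = 1417 - 1929/16 = 20743/16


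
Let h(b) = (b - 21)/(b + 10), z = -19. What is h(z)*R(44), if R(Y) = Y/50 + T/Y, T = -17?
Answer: 362/165 ≈ 2.1939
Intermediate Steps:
h(b) = (-21 + b)/(10 + b)
R(Y) = -17/Y + Y/50 (R(Y) = Y/50 - 17/Y = -17/Y + Y/50)
h(z)*R(44) = ((-21 - 19)/(10 - 19))*(-17/44 + (1/50)*44) = (-40/(-9))*(-17*1/44 + 22/25) = (-1/9*(-40))*(-17/44 + 22/25) = (40/9)*(543/1100) = 362/165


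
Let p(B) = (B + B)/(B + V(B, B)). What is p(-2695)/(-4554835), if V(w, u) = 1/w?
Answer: -1452605/3308188503071 ≈ -4.3909e-7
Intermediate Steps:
p(B) = 2*B/(B + 1/B) (p(B) = (B + B)/(B + 1/B) = (2*B)/(B + 1/B) = 2*B/(B + 1/B))
p(-2695)/(-4554835) = (2*(-2695)²/(1 + (-2695)²))/(-4554835) = (2*7263025/(1 + 7263025))*(-1/4554835) = (2*7263025/7263026)*(-1/4554835) = (2*7263025*(1/7263026))*(-1/4554835) = (7263025/3631513)*(-1/4554835) = -1452605/3308188503071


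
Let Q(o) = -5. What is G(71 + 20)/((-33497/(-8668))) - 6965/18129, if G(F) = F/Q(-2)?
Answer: -15466470677/3036335565 ≈ -5.0938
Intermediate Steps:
G(F) = -F/5 (G(F) = F/(-5) = F*(-⅕) = -F/5)
G(71 + 20)/((-33497/(-8668))) - 6965/18129 = (-(71 + 20)/5)/((-33497/(-8668))) - 6965/18129 = (-⅕*91)/((-33497*(-1/8668))) - 6965*1/18129 = -91/(5*33497/8668) - 6965/18129 = -91/5*8668/33497 - 6965/18129 = -788788/167485 - 6965/18129 = -15466470677/3036335565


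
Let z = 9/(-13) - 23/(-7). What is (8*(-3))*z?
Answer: -5664/91 ≈ -62.242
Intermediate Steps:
z = 236/91 (z = 9*(-1/13) - 23*(-⅐) = -9/13 + 23/7 = 236/91 ≈ 2.5934)
(8*(-3))*z = (8*(-3))*(236/91) = -24*236/91 = -5664/91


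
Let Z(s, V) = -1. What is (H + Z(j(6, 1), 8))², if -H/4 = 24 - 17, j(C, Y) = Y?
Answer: 841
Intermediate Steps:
H = -28 (H = -4*(24 - 17) = -4*7 = -28)
(H + Z(j(6, 1), 8))² = (-28 - 1)² = (-29)² = 841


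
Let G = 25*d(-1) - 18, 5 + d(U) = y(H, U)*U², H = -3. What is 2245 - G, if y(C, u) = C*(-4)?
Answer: 2088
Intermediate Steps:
y(C, u) = -4*C
d(U) = -5 + 12*U² (d(U) = -5 + (-4*(-3))*U² = -5 + 12*U²)
G = 157 (G = 25*(-5 + 12*(-1)²) - 18 = 25*(-5 + 12*1) - 18 = 25*(-5 + 12) - 18 = 25*7 - 18 = 175 - 18 = 157)
2245 - G = 2245 - 1*157 = 2245 - 157 = 2088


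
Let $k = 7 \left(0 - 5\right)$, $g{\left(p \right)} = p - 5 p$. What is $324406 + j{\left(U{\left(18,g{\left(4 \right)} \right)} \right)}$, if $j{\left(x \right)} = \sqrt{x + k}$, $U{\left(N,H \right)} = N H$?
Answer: $324406 + i \sqrt{323} \approx 3.2441 \cdot 10^{5} + 17.972 i$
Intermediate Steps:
$g{\left(p \right)} = - 4 p$
$k = -35$ ($k = 7 \left(-5\right) = -35$)
$U{\left(N,H \right)} = H N$
$j{\left(x \right)} = \sqrt{-35 + x}$ ($j{\left(x \right)} = \sqrt{x - 35} = \sqrt{-35 + x}$)
$324406 + j{\left(U{\left(18,g{\left(4 \right)} \right)} \right)} = 324406 + \sqrt{-35 + \left(-4\right) 4 \cdot 18} = 324406 + \sqrt{-35 - 288} = 324406 + \sqrt{-323} = 324406 + i \sqrt{323}$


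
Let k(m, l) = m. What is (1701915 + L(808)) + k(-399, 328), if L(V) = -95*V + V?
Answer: 1625564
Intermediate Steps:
L(V) = -94*V
(1701915 + L(808)) + k(-399, 328) = (1701915 - 94*808) - 399 = (1701915 - 75952) - 399 = 1625963 - 399 = 1625564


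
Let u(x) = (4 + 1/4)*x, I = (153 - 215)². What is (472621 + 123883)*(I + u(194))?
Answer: 2784778924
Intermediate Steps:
I = 3844 (I = (-62)² = 3844)
u(x) = 17*x/4 (u(x) = (4 + ¼)*x = 17*x/4)
(472621 + 123883)*(I + u(194)) = (472621 + 123883)*(3844 + (17/4)*194) = 596504*(3844 + 1649/2) = 596504*(9337/2) = 2784778924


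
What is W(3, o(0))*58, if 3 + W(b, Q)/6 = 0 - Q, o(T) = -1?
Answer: -696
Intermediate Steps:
W(b, Q) = -18 - 6*Q (W(b, Q) = -18 + 6*(0 - Q) = -18 + 6*(-Q) = -18 - 6*Q)
W(3, o(0))*58 = (-18 - 6*(-1))*58 = (-18 + 6)*58 = -12*58 = -696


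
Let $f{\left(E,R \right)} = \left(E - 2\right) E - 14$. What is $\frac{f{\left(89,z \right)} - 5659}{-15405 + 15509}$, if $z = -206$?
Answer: $\frac{1035}{52} \approx 19.904$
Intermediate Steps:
$f{\left(E,R \right)} = -14 + E \left(-2 + E\right)$ ($f{\left(E,R \right)} = \left(-2 + E\right) E - 14 = E \left(-2 + E\right) - 14 = -14 + E \left(-2 + E\right)$)
$\frac{f{\left(89,z \right)} - 5659}{-15405 + 15509} = \frac{\left(-14 + 89^{2} - 178\right) - 5659}{-15405 + 15509} = \frac{\left(-14 + 7921 - 178\right) - 5659}{104} = \left(7729 - 5659\right) \frac{1}{104} = 2070 \cdot \frac{1}{104} = \frac{1035}{52}$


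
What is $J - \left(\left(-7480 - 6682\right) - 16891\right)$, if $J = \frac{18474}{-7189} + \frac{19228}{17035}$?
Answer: $\frac{3802717215097}{122464615} \approx 31052.0$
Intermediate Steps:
$J = - \frac{176474498}{122464615}$ ($J = 18474 \left(- \frac{1}{7189}\right) + 19228 \cdot \frac{1}{17035} = - \frac{18474}{7189} + \frac{19228}{17035} = - \frac{176474498}{122464615} \approx -1.441$)
$J - \left(\left(-7480 - 6682\right) - 16891\right) = - \frac{176474498}{122464615} - \left(\left(-7480 - 6682\right) - 16891\right) = - \frac{176474498}{122464615} - \left(-14162 - 16891\right) = - \frac{176474498}{122464615} - -31053 = - \frac{176474498}{122464615} + 31053 = \frac{3802717215097}{122464615}$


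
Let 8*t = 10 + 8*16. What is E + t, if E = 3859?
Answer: 15505/4 ≈ 3876.3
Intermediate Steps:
t = 69/4 (t = (10 + 8*16)/8 = (10 + 128)/8 = (⅛)*138 = 69/4 ≈ 17.250)
E + t = 3859 + 69/4 = 15505/4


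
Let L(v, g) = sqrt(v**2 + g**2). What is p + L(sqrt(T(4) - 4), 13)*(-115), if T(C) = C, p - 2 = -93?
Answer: -1586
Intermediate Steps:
p = -91 (p = 2 - 93 = -91)
L(v, g) = sqrt(g**2 + v**2)
p + L(sqrt(T(4) - 4), 13)*(-115) = -91 + sqrt(13**2 + (sqrt(4 - 4))**2)*(-115) = -91 + sqrt(169 + (sqrt(0))**2)*(-115) = -91 + sqrt(169 + 0**2)*(-115) = -91 + sqrt(169 + 0)*(-115) = -91 + sqrt(169)*(-115) = -91 + 13*(-115) = -91 - 1495 = -1586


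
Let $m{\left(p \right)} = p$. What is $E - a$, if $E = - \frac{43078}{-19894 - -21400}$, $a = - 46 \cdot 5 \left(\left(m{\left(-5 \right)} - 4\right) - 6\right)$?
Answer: $- \frac{2619389}{753} \approx -3478.6$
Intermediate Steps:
$a = 3450$ ($a = - 46 \cdot 5 \left(\left(-5 - 4\right) - 6\right) = - 46 \cdot 5 \left(-9 - 6\right) = - 46 \cdot 5 \left(-15\right) = \left(-46\right) \left(-75\right) = 3450$)
$E = - \frac{21539}{753}$ ($E = - \frac{43078}{-19894 + 21400} = - \frac{43078}{1506} = \left(-43078\right) \frac{1}{1506} = - \frac{21539}{753} \approx -28.604$)
$E - a = - \frac{21539}{753} - 3450 = - \frac{2619389}{753}$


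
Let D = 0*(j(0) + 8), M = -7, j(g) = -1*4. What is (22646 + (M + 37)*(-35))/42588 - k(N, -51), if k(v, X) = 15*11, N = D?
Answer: -1751356/10647 ≈ -164.49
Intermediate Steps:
j(g) = -4
D = 0 (D = 0*(-4 + 8) = 0*4 = 0)
N = 0
k(v, X) = 165
(22646 + (M + 37)*(-35))/42588 - k(N, -51) = (22646 + (-7 + 37)*(-35))/42588 - 1*165 = (22646 + 30*(-35))*(1/42588) - 165 = (22646 - 1050)*(1/42588) - 165 = 21596*(1/42588) - 165 = 5399/10647 - 165 = -1751356/10647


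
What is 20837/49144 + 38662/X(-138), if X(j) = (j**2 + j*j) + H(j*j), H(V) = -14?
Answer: 1346676633/935554328 ≈ 1.4394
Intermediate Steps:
X(j) = -14 + 2*j**2 (X(j) = (j**2 + j*j) - 14 = (j**2 + j**2) - 14 = 2*j**2 - 14 = -14 + 2*j**2)
20837/49144 + 38662/X(-138) = 20837/49144 + 38662/(-14 + 2*(-138)**2) = 20837*(1/49144) + 38662/(-14 + 2*19044) = 20837/49144 + 38662/(-14 + 38088) = 20837/49144 + 38662/38074 = 20837/49144 + 38662*(1/38074) = 20837/49144 + 19331/19037 = 1346676633/935554328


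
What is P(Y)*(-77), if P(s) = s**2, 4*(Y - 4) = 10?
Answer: -13013/4 ≈ -3253.3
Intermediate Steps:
Y = 13/2 (Y = 4 + (1/4)*10 = 4 + 5/2 = 13/2 ≈ 6.5000)
P(Y)*(-77) = (13/2)**2*(-77) = (169/4)*(-77) = -13013/4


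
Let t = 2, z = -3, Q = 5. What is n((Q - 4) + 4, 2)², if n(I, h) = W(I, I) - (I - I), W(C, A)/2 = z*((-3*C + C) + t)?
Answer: 2304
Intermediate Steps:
W(C, A) = -12 + 12*C (W(C, A) = 2*(-3*((-3*C + C) + 2)) = 2*(-3*(-2*C + 2)) = 2*(-3*(2 - 2*C)) = 2*(-6 + 6*C) = -12 + 12*C)
n(I, h) = -12 + 12*I (n(I, h) = (-12 + 12*I) - (I - I) = (-12 + 12*I) - 1*0 = (-12 + 12*I) + 0 = -12 + 12*I)
n((Q - 4) + 4, 2)² = (-12 + 12*((5 - 4) + 4))² = (-12 + 12*(1 + 4))² = (-12 + 12*5)² = (-12 + 60)² = 48² = 2304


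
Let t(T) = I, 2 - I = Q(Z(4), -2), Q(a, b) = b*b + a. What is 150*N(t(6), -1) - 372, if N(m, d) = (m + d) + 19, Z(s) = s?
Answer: 1428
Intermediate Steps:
Q(a, b) = a + b**2 (Q(a, b) = b**2 + a = a + b**2)
I = -6 (I = 2 - (4 + (-2)**2) = 2 - (4 + 4) = 2 - 1*8 = 2 - 8 = -6)
t(T) = -6
N(m, d) = 19 + d + m (N(m, d) = (d + m) + 19 = 19 + d + m)
150*N(t(6), -1) - 372 = 150*(19 - 1 - 6) - 372 = 150*12 - 372 = 1800 - 372 = 1428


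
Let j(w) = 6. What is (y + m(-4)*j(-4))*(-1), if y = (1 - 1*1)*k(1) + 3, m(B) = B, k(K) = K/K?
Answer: 21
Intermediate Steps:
k(K) = 1
y = 3 (y = (1 - 1*1)*1 + 3 = (1 - 1)*1 + 3 = 0*1 + 3 = 0 + 3 = 3)
(y + m(-4)*j(-4))*(-1) = (3 - 4*6)*(-1) = (3 - 24)*(-1) = -21*(-1) = 21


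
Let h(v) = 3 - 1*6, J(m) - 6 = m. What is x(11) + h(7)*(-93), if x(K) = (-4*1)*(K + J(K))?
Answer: 167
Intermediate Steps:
J(m) = 6 + m
h(v) = -3 (h(v) = 3 - 6 = -3)
x(K) = -24 - 8*K (x(K) = (-4*1)*(K + (6 + K)) = -4*(6 + 2*K) = -24 - 8*K)
x(11) + h(7)*(-93) = (-24 - 8*11) - 3*(-93) = (-24 - 88) + 279 = -112 + 279 = 167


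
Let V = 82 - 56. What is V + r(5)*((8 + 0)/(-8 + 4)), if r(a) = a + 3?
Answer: 10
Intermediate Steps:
r(a) = 3 + a
V = 26
V + r(5)*((8 + 0)/(-8 + 4)) = 26 + (3 + 5)*((8 + 0)/(-8 + 4)) = 26 + 8*(8/(-4)) = 26 + 8*(8*(-1/4)) = 26 + 8*(-2) = 26 - 16 = 10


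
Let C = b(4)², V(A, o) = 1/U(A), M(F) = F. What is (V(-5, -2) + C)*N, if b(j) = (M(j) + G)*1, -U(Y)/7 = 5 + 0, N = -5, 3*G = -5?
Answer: -1706/63 ≈ -27.079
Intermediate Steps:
G = -5/3 (G = (⅓)*(-5) = -5/3 ≈ -1.6667)
U(Y) = -35 (U(Y) = -7*(5 + 0) = -7*5 = -35)
b(j) = -5/3 + j (b(j) = (j - 5/3)*1 = (-5/3 + j)*1 = -5/3 + j)
V(A, o) = -1/35 (V(A, o) = 1/(-35) = -1/35)
C = 49/9 (C = (-5/3 + 4)² = (7/3)² = 49/9 ≈ 5.4444)
(V(-5, -2) + C)*N = (-1/35 + 49/9)*(-5) = (1706/315)*(-5) = -1706/63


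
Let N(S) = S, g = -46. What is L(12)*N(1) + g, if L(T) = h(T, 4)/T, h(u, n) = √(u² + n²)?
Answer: -46 + √10/3 ≈ -44.946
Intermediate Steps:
h(u, n) = √(n² + u²)
L(T) = √(16 + T²)/T (L(T) = √(4² + T²)/T = √(16 + T²)/T)
L(12)*N(1) + g = (√(16 + 12²)/12)*1 - 46 = (√(16 + 144)/12)*1 - 46 = (√160/12)*1 - 46 = ((4*√10)/12)*1 - 46 = (√10/3)*1 - 46 = √10/3 - 46 = -46 + √10/3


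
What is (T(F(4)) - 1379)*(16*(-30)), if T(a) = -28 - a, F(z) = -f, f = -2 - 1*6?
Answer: 679200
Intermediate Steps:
f = -8 (f = -2 - 6 = -8)
F(z) = 8 (F(z) = -1*(-8) = 8)
(T(F(4)) - 1379)*(16*(-30)) = ((-28 - 1*8) - 1379)*(16*(-30)) = ((-28 - 8) - 1379)*(-480) = (-36 - 1379)*(-480) = -1415*(-480) = 679200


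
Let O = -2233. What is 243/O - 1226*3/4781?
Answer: -1339251/1525139 ≈ -0.87812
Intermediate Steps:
243/O - 1226*3/4781 = 243/(-2233) - 1226*3/4781 = 243*(-1/2233) - 3678*1/4781 = -243/2233 - 3678/4781 = -1339251/1525139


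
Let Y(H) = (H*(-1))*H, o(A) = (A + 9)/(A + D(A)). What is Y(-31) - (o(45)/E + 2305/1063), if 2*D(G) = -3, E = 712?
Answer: -5285112943/5487206 ≈ -963.17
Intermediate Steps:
D(G) = -3/2 (D(G) = (½)*(-3) = -3/2)
o(A) = (9 + A)/(-3/2 + A) (o(A) = (A + 9)/(A - 3/2) = (9 + A)/(-3/2 + A))
Y(H) = -H² (Y(H) = (-H)*H = -H²)
Y(-31) - (o(45)/E + 2305/1063) = -1*(-31)² - ((2*(9 + 45)/(-3 + 2*45))/712 + 2305/1063) = -1*961 - ((2*54/(-3 + 90))*(1/712) + 2305*(1/1063)) = -961 - ((2*54/87)*(1/712) + 2305/1063) = -961 - ((2*(1/87)*54)*(1/712) + 2305/1063) = -961 - ((36/29)*(1/712) + 2305/1063) = -961 - (9/5162 + 2305/1063) = -961 - 1*11907977/5487206 = -961 - 11907977/5487206 = -5285112943/5487206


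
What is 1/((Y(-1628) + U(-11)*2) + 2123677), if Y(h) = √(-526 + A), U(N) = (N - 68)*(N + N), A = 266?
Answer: 2127153/4524779885669 - 2*I*√65/4524779885669 ≈ 4.7011e-7 - 3.5636e-12*I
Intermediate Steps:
U(N) = 2*N*(-68 + N) (U(N) = (-68 + N)*(2*N) = 2*N*(-68 + N))
Y(h) = 2*I*√65 (Y(h) = √(-526 + 266) = √(-260) = 2*I*√65)
1/((Y(-1628) + U(-11)*2) + 2123677) = 1/((2*I*√65 + (2*(-11)*(-68 - 11))*2) + 2123677) = 1/((2*I*√65 + (2*(-11)*(-79))*2) + 2123677) = 1/((2*I*√65 + 1738*2) + 2123677) = 1/((2*I*√65 + 3476) + 2123677) = 1/((3476 + 2*I*√65) + 2123677) = 1/(2127153 + 2*I*√65)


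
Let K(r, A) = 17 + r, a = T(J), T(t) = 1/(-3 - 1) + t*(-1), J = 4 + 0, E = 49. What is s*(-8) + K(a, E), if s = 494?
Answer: -15757/4 ≈ -3939.3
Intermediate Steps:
J = 4
T(t) = -¼ - t (T(t) = 1/(-4) - t = -¼ - t)
a = -17/4 (a = -¼ - 1*4 = -¼ - 4 = -17/4 ≈ -4.2500)
s*(-8) + K(a, E) = 494*(-8) + (17 - 17/4) = -3952 + 51/4 = -15757/4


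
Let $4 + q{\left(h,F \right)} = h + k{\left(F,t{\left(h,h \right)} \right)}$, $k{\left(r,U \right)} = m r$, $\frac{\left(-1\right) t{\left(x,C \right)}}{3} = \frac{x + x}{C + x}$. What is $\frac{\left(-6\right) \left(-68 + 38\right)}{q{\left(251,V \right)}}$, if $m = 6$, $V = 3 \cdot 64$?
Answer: $\frac{180}{1399} \approx 0.12866$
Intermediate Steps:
$V = 192$
$t{\left(x,C \right)} = - \frac{6 x}{C + x}$ ($t{\left(x,C \right)} = - 3 \frac{x + x}{C + x} = - 3 \frac{2 x}{C + x} = - \frac{6 x}{C + x}$)
$k{\left(r,U \right)} = 6 r$
$q{\left(h,F \right)} = -4 + h + 6 F$ ($q{\left(h,F \right)} = -4 + \left(h + 6 F\right) = -4 + h + 6 F$)
$\frac{\left(-6\right) \left(-68 + 38\right)}{q{\left(251,V \right)}} = \frac{\left(-6\right) \left(-68 + 38\right)}{-4 + 251 + 6 \cdot 192} = \frac{\left(-6\right) \left(-30\right)}{-4 + 251 + 1152} = \frac{180}{1399}$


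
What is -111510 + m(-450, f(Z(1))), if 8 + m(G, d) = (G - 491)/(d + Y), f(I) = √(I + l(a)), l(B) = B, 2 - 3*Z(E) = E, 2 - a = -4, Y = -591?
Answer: -116849568439/1047824 + 941*√57/1047824 ≈ -1.1152e+5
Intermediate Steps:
a = 6 (a = 2 - 1*(-4) = 2 + 4 = 6)
Z(E) = ⅔ - E/3
f(I) = √(6 + I) (f(I) = √(I + 6) = √(6 + I))
m(G, d) = -8 + (-491 + G)/(-591 + d) (m(G, d) = -8 + (G - 491)/(d - 591) = -8 + (-491 + G)/(-591 + d))
-111510 + m(-450, f(Z(1))) = -111510 + (4237 - 450 - 8*√(6 + (⅔ - ⅓*1)))/(-591 + √(6 + (⅔ - ⅓*1))) = -111510 + (4237 - 450 - 8*√(6 + (⅔ - ⅓)))/(-591 + √(6 + (⅔ - ⅓))) = -111510 + (4237 - 450 - 8*√(6 + ⅓))/(-591 + √(6 + ⅓)) = -111510 + (4237 - 450 - 8*√57/3)/(-591 + √(19/3)) = -111510 + (4237 - 450 - 8*√57/3)/(-591 + √57/3) = -111510 + (3787 - 8*√57/3)/(-591 + √57/3)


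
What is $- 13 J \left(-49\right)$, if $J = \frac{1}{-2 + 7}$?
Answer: $\frac{637}{5} \approx 127.4$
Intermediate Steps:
$J = \frac{1}{5} \approx 0.2$
$- 13 J \left(-49\right) = \left(-13\right) \frac{1}{5} \left(-49\right) = \left(- \frac{13}{5}\right) \left(-49\right) = \frac{637}{5}$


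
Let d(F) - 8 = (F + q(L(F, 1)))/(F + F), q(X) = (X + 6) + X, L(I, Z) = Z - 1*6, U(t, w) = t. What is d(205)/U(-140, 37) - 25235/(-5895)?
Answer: 285593701/67674600 ≈ 4.2201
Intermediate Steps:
L(I, Z) = -6 + Z (L(I, Z) = Z - 6 = -6 + Z)
q(X) = 6 + 2*X (q(X) = (6 + X) + X = 6 + 2*X)
d(F) = 8 + (-4 + F)/(2*F) (d(F) = 8 + (F + (6 + 2*(-6 + 1)))/(F + F) = 8 + (F + (6 + 2*(-5)))/((2*F)) = 8 + (F + (6 - 10))*(1/(2*F)) = 8 + (F - 4)*(1/(2*F)) = 8 + (-4 + F)*(1/(2*F)) = 8 + (-4 + F)/(2*F))
d(205)/U(-140, 37) - 25235/(-5895) = (17/2 - 2/205)/(-140) - 25235/(-5895) = (17/2 - 2*1/205)*(-1/140) - 25235*(-1/5895) = (17/2 - 2/205)*(-1/140) + 5047/1179 = (3481/410)*(-1/140) + 5047/1179 = -3481/57400 + 5047/1179 = 285593701/67674600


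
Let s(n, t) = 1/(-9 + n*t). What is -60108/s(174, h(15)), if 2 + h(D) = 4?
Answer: -20376612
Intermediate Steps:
h(D) = 2 (h(D) = -2 + 4 = 2)
-60108/s(174, h(15)) = -60108/(1/(-9 + 174*2)) = -60108/(1/(-9 + 348)) = -60108/(1/339) = -60108/1/339 = -60108*339 = -20376612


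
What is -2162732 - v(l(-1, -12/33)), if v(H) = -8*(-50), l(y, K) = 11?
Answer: -2163132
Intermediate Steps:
v(H) = 400
-2162732 - v(l(-1, -12/33)) = -2162732 - 1*400 = -2162732 - 400 = -2163132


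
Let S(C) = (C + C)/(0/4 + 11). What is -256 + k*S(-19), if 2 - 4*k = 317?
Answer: 353/22 ≈ 16.045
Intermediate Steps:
S(C) = 2*C/11 (S(C) = (2*C)/(0*(¼) + 11) = (2*C)/(0 + 11) = (2*C)/11 = (2*C)*(1/11) = 2*C/11)
k = -315/4 (k = ½ - ¼*317 = ½ - 317/4 = -315/4 ≈ -78.750)
-256 + k*S(-19) = -256 - 315*(-19)/22 = -256 - 315/4*(-38/11) = -256 + 5985/22 = 353/22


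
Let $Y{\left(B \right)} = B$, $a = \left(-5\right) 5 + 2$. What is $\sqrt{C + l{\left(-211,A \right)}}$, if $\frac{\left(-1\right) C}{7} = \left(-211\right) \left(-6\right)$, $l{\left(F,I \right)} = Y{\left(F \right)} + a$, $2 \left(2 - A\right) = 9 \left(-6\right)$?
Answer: $2 i \sqrt{2274} \approx 95.373 i$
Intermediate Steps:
$a = -23$ ($a = -25 + 2 = -23$)
$A = 29$ ($A = 2 - \frac{9 \left(-6\right)}{2} = 2 - -27 = 2 + 27 = 29$)
$l{\left(F,I \right)} = -23 + F$ ($l{\left(F,I \right)} = F - 23 = -23 + F$)
$C = -8862$ ($C = - 7 \left(\left(-211\right) \left(-6\right)\right) = \left(-7\right) 1266 = -8862$)
$\sqrt{C + l{\left(-211,A \right)}} = \sqrt{-8862 - 234} = \sqrt{-9096} = 2 i \sqrt{2274}$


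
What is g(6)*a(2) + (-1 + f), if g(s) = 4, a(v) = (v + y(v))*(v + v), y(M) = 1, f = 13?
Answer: 60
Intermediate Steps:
a(v) = 2*v*(1 + v) (a(v) = (v + 1)*(v + v) = (1 + v)*(2*v) = 2*v*(1 + v))
g(6)*a(2) + (-1 + f) = 4*(2*2*(1 + 2)) + (-1 + 13) = 4*(2*2*3) + 12 = 4*12 + 12 = 48 + 12 = 60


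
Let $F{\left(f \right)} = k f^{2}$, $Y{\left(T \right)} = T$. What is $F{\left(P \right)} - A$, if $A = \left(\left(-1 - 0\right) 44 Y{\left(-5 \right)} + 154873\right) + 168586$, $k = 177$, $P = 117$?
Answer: $2099274$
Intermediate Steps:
$F{\left(f \right)} = 177 f^{2}$
$A = 323679$ ($A = \left(\left(-1 - 0\right) 44 \left(-5\right) + 154873\right) + 168586 = \left(\left(-1 + 0\right) 44 \left(-5\right) + 154873\right) + 168586 = \left(\left(-1\right) 44 \left(-5\right) + 154873\right) + 168586 = \left(\left(-44\right) \left(-5\right) + 154873\right) + 168586 = \left(220 + 154873\right) + 168586 = 155093 + 168586 = 323679$)
$F{\left(P \right)} - A = 177 \cdot 117^{2} - 323679 = 177 \cdot 13689 - 323679 = 2422953 - 323679 = 2099274$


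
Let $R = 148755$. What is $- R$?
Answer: $-148755$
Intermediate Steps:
$- R = \left(-1\right) 148755 = -148755$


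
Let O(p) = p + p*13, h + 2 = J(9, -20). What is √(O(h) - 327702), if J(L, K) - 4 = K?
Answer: I*√327954 ≈ 572.67*I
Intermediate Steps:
J(L, K) = 4 + K
h = -18 (h = -2 + (4 - 20) = -2 - 16 = -18)
O(p) = 14*p (O(p) = p + 13*p = 14*p)
√(O(h) - 327702) = √(14*(-18) - 327702) = √(-252 - 327702) = √(-327954) = I*√327954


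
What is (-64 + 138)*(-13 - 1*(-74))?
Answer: 4514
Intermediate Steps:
(-64 + 138)*(-13 - 1*(-74)) = 74*(-13 + 74) = 74*61 = 4514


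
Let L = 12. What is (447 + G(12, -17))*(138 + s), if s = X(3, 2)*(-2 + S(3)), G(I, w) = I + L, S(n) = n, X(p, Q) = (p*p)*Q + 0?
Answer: 73476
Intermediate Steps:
X(p, Q) = Q*p**2 (X(p, Q) = p**2*Q + 0 = Q*p**2 + 0 = Q*p**2)
G(I, w) = 12 + I (G(I, w) = I + 12 = 12 + I)
s = 18 (s = (2*3**2)*(-2 + 3) = (2*9)*1 = 18*1 = 18)
(447 + G(12, -17))*(138 + s) = (447 + (12 + 12))*(138 + 18) = (447 + 24)*156 = 471*156 = 73476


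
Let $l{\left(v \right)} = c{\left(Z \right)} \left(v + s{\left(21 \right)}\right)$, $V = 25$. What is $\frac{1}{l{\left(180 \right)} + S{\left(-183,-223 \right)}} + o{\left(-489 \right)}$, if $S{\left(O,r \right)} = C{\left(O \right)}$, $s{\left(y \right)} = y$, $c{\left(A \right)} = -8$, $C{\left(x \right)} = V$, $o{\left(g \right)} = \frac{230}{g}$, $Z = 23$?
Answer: $- \frac{364579}{774087} \approx -0.47098$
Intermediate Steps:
$C{\left(x \right)} = 25$
$S{\left(O,r \right)} = 25$
$l{\left(v \right)} = -168 - 8 v$ ($l{\left(v \right)} = - 8 \left(v + 21\right) = - 8 \left(21 + v\right) = -168 - 8 v$)
$\frac{1}{l{\left(180 \right)} + S{\left(-183,-223 \right)}} + o{\left(-489 \right)} = \frac{1}{\left(-168 - 1440\right) + 25} + \frac{230}{-489} = \frac{1}{\left(-168 - 1440\right) + 25} + 230 \left(- \frac{1}{489}\right) = \frac{1}{-1608 + 25} - \frac{230}{489} = \frac{1}{-1583} - \frac{230}{489} = - \frac{1}{1583} - \frac{230}{489} = - \frac{364579}{774087}$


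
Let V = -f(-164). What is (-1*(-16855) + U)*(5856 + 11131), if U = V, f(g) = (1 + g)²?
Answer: -165011718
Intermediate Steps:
V = -26569 (V = -(1 - 164)² = -1*(-163)² = -1*26569 = -26569)
U = -26569
(-1*(-16855) + U)*(5856 + 11131) = (-1*(-16855) - 26569)*(5856 + 11131) = (16855 - 26569)*16987 = -9714*16987 = -165011718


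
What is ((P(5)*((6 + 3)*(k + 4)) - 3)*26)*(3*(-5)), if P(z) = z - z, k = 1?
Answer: 1170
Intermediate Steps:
P(z) = 0
((P(5)*((6 + 3)*(k + 4)) - 3)*26)*(3*(-5)) = ((0*((6 + 3)*(1 + 4)) - 3)*26)*(3*(-5)) = ((0*(9*5) - 3)*26)*(-15) = ((0*45 - 3)*26)*(-15) = ((0 - 3)*26)*(-15) = -3*26*(-15) = -78*(-15) = 1170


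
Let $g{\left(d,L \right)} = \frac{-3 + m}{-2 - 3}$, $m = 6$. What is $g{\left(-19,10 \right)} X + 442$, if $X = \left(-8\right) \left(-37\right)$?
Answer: $\frac{1322}{5} \approx 264.4$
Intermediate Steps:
$X = 296$
$g{\left(d,L \right)} = - \frac{3}{5}$ ($g{\left(d,L \right)} = \frac{-3 + 6}{-2 - 3} = \frac{3}{-5} = 3 \left(- \frac{1}{5}\right) = - \frac{3}{5}$)
$g{\left(-19,10 \right)} X + 442 = \left(- \frac{3}{5}\right) 296 + 442 = - \frac{888}{5} + 442 = \frac{1322}{5}$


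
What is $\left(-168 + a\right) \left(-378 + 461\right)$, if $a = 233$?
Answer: $5395$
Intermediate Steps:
$\left(-168 + a\right) \left(-378 + 461\right) = \left(-168 + 233\right) \left(-378 + 461\right) = 65 \cdot 83 = 5395$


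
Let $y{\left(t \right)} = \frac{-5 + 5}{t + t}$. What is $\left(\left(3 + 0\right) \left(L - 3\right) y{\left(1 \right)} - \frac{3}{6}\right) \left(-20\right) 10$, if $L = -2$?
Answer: $100$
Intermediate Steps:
$y{\left(t \right)} = 0$ ($y{\left(t \right)} = \frac{0}{2 t} = 0 \frac{1}{2 t} = 0$)
$\left(\left(3 + 0\right) \left(L - 3\right) y{\left(1 \right)} - \frac{3}{6}\right) \left(-20\right) 10 = \left(\left(3 + 0\right) \left(-2 - 3\right) 0 - \frac{3}{6}\right) \left(-20\right) 10 = \left(3 \left(-5\right) 0 - \frac{1}{2}\right) \left(-20\right) 10 = \left(\left(-15\right) 0 - \frac{1}{2}\right) \left(-20\right) 10 = \left(0 - \frac{1}{2}\right) \left(-20\right) 10 = \left(- \frac{1}{2}\right) \left(-20\right) 10 = 10 \cdot 10 = 100$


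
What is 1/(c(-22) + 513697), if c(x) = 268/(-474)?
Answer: 237/121746055 ≈ 1.9467e-6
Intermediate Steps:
c(x) = -134/237 (c(x) = 268*(-1/474) = -134/237)
1/(c(-22) + 513697) = 1/(-134/237 + 513697) = 1/(121746055/237) = 237/121746055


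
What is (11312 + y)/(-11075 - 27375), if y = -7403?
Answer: -3909/38450 ≈ -0.10166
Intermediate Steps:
(11312 + y)/(-11075 - 27375) = (11312 - 7403)/(-11075 - 27375) = 3909/(-38450) = 3909*(-1/38450) = -3909/38450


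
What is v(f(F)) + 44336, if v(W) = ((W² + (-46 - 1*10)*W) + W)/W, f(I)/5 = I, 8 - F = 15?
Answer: 44246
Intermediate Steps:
F = -7 (F = 8 - 1*15 = 8 - 15 = -7)
f(I) = 5*I
v(W) = (W² - 55*W)/W (v(W) = ((W² + (-46 - 10)*W) + W)/W = ((W² - 56*W) + W)/W = (W² - 55*W)/W)
v(f(F)) + 44336 = (-55 + 5*(-7)) + 44336 = (-55 - 35) + 44336 = -90 + 44336 = 44246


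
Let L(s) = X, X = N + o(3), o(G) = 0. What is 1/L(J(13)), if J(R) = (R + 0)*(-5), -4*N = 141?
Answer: -4/141 ≈ -0.028369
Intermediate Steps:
N = -141/4 (N = -¼*141 = -141/4 ≈ -35.250)
J(R) = -5*R (J(R) = R*(-5) = -5*R)
X = -141/4 (X = -141/4 + 0 = -141/4 ≈ -35.250)
L(s) = -141/4
1/L(J(13)) = 1/(-141/4) = -4/141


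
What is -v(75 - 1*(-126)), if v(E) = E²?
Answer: -40401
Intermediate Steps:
-v(75 - 1*(-126)) = -(75 - 1*(-126))² = -(75 + 126)² = -1*201² = -1*40401 = -40401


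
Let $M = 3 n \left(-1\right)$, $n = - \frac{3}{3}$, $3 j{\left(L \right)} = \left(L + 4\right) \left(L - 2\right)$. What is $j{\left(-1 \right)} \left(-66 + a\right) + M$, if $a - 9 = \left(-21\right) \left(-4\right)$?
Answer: $-78$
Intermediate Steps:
$j{\left(L \right)} = \frac{\left(-2 + L\right) \left(4 + L\right)}{3}$ ($j{\left(L \right)} = \frac{\left(L + 4\right) \left(L - 2\right)}{3} = \frac{\left(4 + L\right) \left(-2 + L\right)}{3} = \frac{\left(-2 + L\right) \left(4 + L\right)}{3}$)
$n = -1$ ($n = \left(-3\right) \frac{1}{3} = -1$)
$a = 93$ ($a = 9 - -84 = 9 + 84 = 93$)
$M = 3$ ($M = 3 \left(-1\right) \left(-1\right) = \left(-3\right) \left(-1\right) = 3$)
$j{\left(-1 \right)} \left(-66 + a\right) + M = \left(- \frac{8}{3} + \frac{\left(-1\right)^{2}}{3} + \frac{2}{3} \left(-1\right)\right) \left(-66 + 93\right) + 3 = \left(- \frac{8}{3} + \frac{1}{3} \cdot 1 - \frac{2}{3}\right) 27 + 3 = \left(- \frac{8}{3} + \frac{1}{3} - \frac{2}{3}\right) 27 + 3 = \left(-3\right) 27 + 3 = -81 + 3 = -78$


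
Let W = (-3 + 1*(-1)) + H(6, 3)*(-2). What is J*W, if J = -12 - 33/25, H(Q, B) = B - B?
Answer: 1332/25 ≈ 53.280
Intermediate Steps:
H(Q, B) = 0
J = -333/25 (J = -12 - 33/25 = -333/25 ≈ -13.320)
W = -4 (W = (-3 + 1*(-1)) + 0*(-2) = (-3 - 1) + 0 = -4 + 0 = -4)
J*W = -333/25*(-4) = 1332/25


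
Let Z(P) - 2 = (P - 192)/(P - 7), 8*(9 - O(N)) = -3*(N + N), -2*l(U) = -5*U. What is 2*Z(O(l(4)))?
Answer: -626/19 ≈ -32.947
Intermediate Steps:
l(U) = 5*U/2 (l(U) = -(-5)*U/2 = 5*U/2)
O(N) = 9 + 3*N/4 (O(N) = 9 - (-3)*(N + N)/8 = 9 - (-3)*2*N/8 = 9 - (-3)*N/4 = 9 + 3*N/4)
Z(P) = 2 + (-192 + P)/(-7 + P) (Z(P) = 2 + (P - 192)/(P - 7) = 2 + (-192 + P)/(-7 + P))
2*Z(O(l(4))) = 2*((-206 + 3*(9 + 3*((5/2)*4)/4))/(-7 + (9 + 3*((5/2)*4)/4))) = 2*((-206 + 3*(9 + (¾)*10))/(-7 + (9 + (¾)*10))) = 2*((-206 + 3*(9 + 15/2))/(-7 + (9 + 15/2))) = 2*((-206 + 3*(33/2))/(-7 + 33/2)) = 2*((-206 + 99/2)/(19/2)) = 2*((2/19)*(-313/2)) = 2*(-313/19) = -626/19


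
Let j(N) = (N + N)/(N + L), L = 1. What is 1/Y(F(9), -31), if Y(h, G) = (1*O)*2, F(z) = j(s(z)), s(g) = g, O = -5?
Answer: -1/10 ≈ -0.10000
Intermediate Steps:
j(N) = 2*N/(1 + N) (j(N) = (N + N)/(N + 1) = (2*N)/(1 + N) = 2*N/(1 + N))
F(z) = 2*z/(1 + z)
Y(h, G) = -10 (Y(h, G) = (1*(-5))*2 = -5*2 = -10)
1/Y(F(9), -31) = 1/(-10) = -1/10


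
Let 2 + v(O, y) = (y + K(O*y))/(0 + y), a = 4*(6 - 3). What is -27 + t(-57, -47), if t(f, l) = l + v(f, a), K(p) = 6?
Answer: -149/2 ≈ -74.500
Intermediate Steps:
a = 12 (a = 4*3 = 12)
v(O, y) = -2 + (6 + y)/y (v(O, y) = -2 + (y + 6)/(0 + y) = -2 + (6 + y)/y)
t(f, l) = -1/2 + l (t(f, l) = l + (6 - 1*12)/12 = l + (6 - 12)/12 = l + (1/12)*(-6) = l - 1/2 = -1/2 + l)
-27 + t(-57, -47) = -27 + (-1/2 - 47) = -27 - 95/2 = -149/2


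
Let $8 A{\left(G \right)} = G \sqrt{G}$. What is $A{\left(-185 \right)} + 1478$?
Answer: $1478 - \frac{185 i \sqrt{185}}{8} \approx 1478.0 - 314.53 i$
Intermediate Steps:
$A{\left(G \right)} = \frac{G^{\frac{3}{2}}}{8}$ ($A{\left(G \right)} = \frac{G \sqrt{G}}{8} = \frac{G^{\frac{3}{2}}}{8}$)
$A{\left(-185 \right)} + 1478 = \frac{\left(-185\right)^{\frac{3}{2}}}{8} + 1478 = \frac{\left(-185\right) i \sqrt{185}}{8} + 1478 = - \frac{185 i \sqrt{185}}{8} + 1478 = 1478 - \frac{185 i \sqrt{185}}{8}$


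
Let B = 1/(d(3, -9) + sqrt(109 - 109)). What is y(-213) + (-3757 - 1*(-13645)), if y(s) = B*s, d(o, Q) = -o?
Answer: 9959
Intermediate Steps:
B = -1/3 (B = 1/(-1*3 + sqrt(109 - 109)) = 1/(-3 + sqrt(0)) = 1/(-3 + 0) = 1/(-3) = -1/3 ≈ -0.33333)
y(s) = -s/3
y(-213) + (-3757 - 1*(-13645)) = -1/3*(-213) + (-3757 - 1*(-13645)) = 71 + (-3757 + 13645) = 71 + 9888 = 9959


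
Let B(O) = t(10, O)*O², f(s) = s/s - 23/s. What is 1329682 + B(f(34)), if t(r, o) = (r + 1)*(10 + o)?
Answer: 52262288509/39304 ≈ 1.3297e+6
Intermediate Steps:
f(s) = 1 - 23/s
t(r, o) = (1 + r)*(10 + o)
B(O) = O²*(110 + 11*O) (B(O) = (10 + O + 10*10 + O*10)*O² = (10 + O + 100 + 10*O)*O² = (110 + 11*O)*O² = O²*(110 + 11*O))
1329682 + B(f(34)) = 1329682 + 11*((-23 + 34)/34)²*(10 + (-23 + 34)/34) = 1329682 + 11*((1/34)*11)²*(10 + (1/34)*11) = 1329682 + 11*(11/34)²*(10 + 11/34) = 1329682 + 11*(121/1156)*(351/34) = 1329682 + 467181/39304 = 52262288509/39304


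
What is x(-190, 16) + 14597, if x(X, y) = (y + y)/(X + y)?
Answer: 1269923/87 ≈ 14597.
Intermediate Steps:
x(X, y) = 2*y/(X + y) (x(X, y) = (2*y)/(X + y) = 2*y/(X + y))
x(-190, 16) + 14597 = 2*16/(-190 + 16) + 14597 = 2*16/(-174) + 14597 = 2*16*(-1/174) + 14597 = -16/87 + 14597 = 1269923/87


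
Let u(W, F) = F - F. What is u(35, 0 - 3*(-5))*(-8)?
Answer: 0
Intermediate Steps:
u(W, F) = 0
u(35, 0 - 3*(-5))*(-8) = 0*(-8) = 0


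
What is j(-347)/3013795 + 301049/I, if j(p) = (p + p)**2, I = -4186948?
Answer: 1109284915973/12618602947660 ≈ 0.087909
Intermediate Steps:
j(p) = 4*p**2 (j(p) = (2*p)**2 = 4*p**2)
j(-347)/3013795 + 301049/I = (4*(-347)**2)/3013795 + 301049/(-4186948) = (4*120409)*(1/3013795) + 301049*(-1/4186948) = 481636*(1/3013795) - 301049/4186948 = 481636/3013795 - 301049/4186948 = 1109284915973/12618602947660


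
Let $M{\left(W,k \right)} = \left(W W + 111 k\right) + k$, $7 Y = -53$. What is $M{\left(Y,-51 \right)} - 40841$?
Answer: $- \frac{2278288}{49} \approx -46496.0$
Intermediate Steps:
$Y = - \frac{53}{7}$ ($Y = \frac{1}{7} \left(-53\right) = - \frac{53}{7} \approx -7.5714$)
$M{\left(W,k \right)} = W^{2} + 112 k$ ($M{\left(W,k \right)} = \left(W^{2} + 111 k\right) + k = W^{2} + 112 k$)
$M{\left(Y,-51 \right)} - 40841 = \left(\left(- \frac{53}{7}\right)^{2} + 112 \left(-51\right)\right) - 40841 = \left(\frac{2809}{49} - 5712\right) - 40841 = - \frac{277079}{49} - 40841 = - \frac{2278288}{49}$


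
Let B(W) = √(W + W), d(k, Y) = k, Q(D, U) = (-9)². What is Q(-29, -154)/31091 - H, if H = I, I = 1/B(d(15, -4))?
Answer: 81/31091 - √30/30 ≈ -0.17997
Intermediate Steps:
Q(D, U) = 81
B(W) = √2*√W (B(W) = √(2*W) = √2*√W)
I = √30/30 (I = 1/(√2*√15) = 1/(√30) = √30/30 ≈ 0.18257)
H = √30/30 ≈ 0.18257
Q(-29, -154)/31091 - H = 81/31091 - √30/30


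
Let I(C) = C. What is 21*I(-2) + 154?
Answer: 112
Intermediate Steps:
21*I(-2) + 154 = 21*(-2) + 154 = -42 + 154 = 112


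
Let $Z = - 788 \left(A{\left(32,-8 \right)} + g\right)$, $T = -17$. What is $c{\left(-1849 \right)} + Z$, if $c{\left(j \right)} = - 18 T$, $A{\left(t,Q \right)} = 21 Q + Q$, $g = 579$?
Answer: $-317258$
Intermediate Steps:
$A{\left(t,Q \right)} = 22 Q$
$Z = -317564$ ($Z = - 788 \left(22 \left(-8\right) + 579\right) = - 788 \left(-176 + 579\right) = \left(-788\right) 403 = -317564$)
$c{\left(j \right)} = 306$ ($c{\left(j \right)} = \left(-18\right) \left(-17\right) = 306$)
$c{\left(-1849 \right)} + Z = 306 - 317564 = -317258$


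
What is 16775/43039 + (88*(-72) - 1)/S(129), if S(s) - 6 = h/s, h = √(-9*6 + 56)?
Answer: -13610881579814/12891772943 + 817473*√2/599074 ≈ -1053.9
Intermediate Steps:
h = √2 (h = √(-54 + 56) = √2 ≈ 1.4142)
S(s) = 6 + √2/s
16775/43039 + (88*(-72) - 1)/S(129) = 16775/43039 + (88*(-72) - 1)/(6 + √2/129) = 16775*(1/43039) + (-6336 - 1)/(6 + √2*(1/129)) = 16775/43039 - 6337/(6 + √2/129)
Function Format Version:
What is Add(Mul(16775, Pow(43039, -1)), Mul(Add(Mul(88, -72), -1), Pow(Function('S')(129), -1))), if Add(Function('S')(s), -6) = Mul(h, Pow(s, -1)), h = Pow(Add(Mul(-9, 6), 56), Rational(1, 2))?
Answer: Add(Rational(-13610881579814, 12891772943), Mul(Rational(817473, 599074), Pow(2, Rational(1, 2)))) ≈ -1053.9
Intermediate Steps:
h = Pow(2, Rational(1, 2)) (h = Pow(Add(-54, 56), Rational(1, 2)) = Pow(2, Rational(1, 2)) ≈ 1.4142)
Function('S')(s) = Add(6, Mul(Pow(2, Rational(1, 2)), Pow(s, -1)))
Add(Mul(16775, Pow(43039, -1)), Mul(Add(Mul(88, -72), -1), Pow(Function('S')(129), -1))) = Add(Mul(16775, Pow(43039, -1)), Mul(Add(Mul(88, -72), -1), Pow(Add(6, Mul(Pow(2, Rational(1, 2)), Pow(129, -1))), -1))) = Add(Mul(16775, Rational(1, 43039)), Mul(Add(-6336, -1), Pow(Add(6, Mul(Pow(2, Rational(1, 2)), Rational(1, 129))), -1))) = Add(Rational(16775, 43039), Mul(-6337, Pow(Add(6, Mul(Rational(1, 129), Pow(2, Rational(1, 2)))), -1)))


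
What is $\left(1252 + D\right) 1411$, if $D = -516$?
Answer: $1038496$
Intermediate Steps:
$\left(1252 + D\right) 1411 = \left(1252 - 516\right) 1411 = 736 \cdot 1411 = 1038496$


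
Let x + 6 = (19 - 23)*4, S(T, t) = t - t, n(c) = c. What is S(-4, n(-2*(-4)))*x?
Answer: 0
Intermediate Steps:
S(T, t) = 0
x = -22 (x = -6 + (19 - 23)*4 = -6 - 4*4 = -6 - 16 = -22)
S(-4, n(-2*(-4)))*x = 0*(-22) = 0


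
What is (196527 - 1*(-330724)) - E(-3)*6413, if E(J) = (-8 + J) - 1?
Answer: 604207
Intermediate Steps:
E(J) = -9 + J
(196527 - 1*(-330724)) - E(-3)*6413 = (196527 - 1*(-330724)) - (-9 - 3)*6413 = (196527 + 330724) - (-12)*6413 = 527251 - 1*(-76956) = 527251 + 76956 = 604207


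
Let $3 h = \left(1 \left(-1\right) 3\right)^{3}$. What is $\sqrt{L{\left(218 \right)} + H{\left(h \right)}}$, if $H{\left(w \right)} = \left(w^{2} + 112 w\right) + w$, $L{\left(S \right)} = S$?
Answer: $i \sqrt{718} \approx 26.796 i$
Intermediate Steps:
$h = -9$ ($h = \frac{\left(1 \left(-1\right) 3\right)^{3}}{3} = \frac{\left(\left(-1\right) 3\right)^{3}}{3} = \frac{\left(-3\right)^{3}}{3} = \frac{1}{3} \left(-27\right) = -9$)
$H{\left(w \right)} = w^{2} + 113 w$
$\sqrt{L{\left(218 \right)} + H{\left(h \right)}} = \sqrt{218 - 9 \left(113 - 9\right)} = \sqrt{218 - 936} = \sqrt{-718} = i \sqrt{718}$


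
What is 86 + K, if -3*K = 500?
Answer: -242/3 ≈ -80.667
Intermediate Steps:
K = -500/3 (K = -⅓*500 = -500/3 ≈ -166.67)
86 + K = 86 - 500/3 = -242/3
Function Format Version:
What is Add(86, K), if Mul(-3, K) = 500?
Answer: Rational(-242, 3) ≈ -80.667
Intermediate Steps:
K = Rational(-500, 3) (K = Mul(Rational(-1, 3), 500) = Rational(-500, 3) ≈ -166.67)
Add(86, K) = Add(86, Rational(-500, 3)) = Rational(-242, 3)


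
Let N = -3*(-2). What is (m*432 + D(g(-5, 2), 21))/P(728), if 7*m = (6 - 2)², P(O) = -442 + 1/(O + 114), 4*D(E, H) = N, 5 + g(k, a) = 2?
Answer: -5828745/2605141 ≈ -2.2374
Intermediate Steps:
N = 6
g(k, a) = -3 (g(k, a) = -5 + 2 = -3)
D(E, H) = 3/2 (D(E, H) = (¼)*6 = 3/2)
P(O) = -442 + 1/(114 + O)
m = 16/7 (m = (6 - 2)²/7 = (⅐)*4² = (⅐)*16 = 16/7 ≈ 2.2857)
(m*432 + D(g(-5, 2), 21))/P(728) = ((16/7)*432 + 3/2)/(((-50387 - 442*728)/(114 + 728))) = (6912/7 + 3/2)/(((-50387 - 321776)/842)) = 13845/(14*(((1/842)*(-372163)))) = 13845/(14*(-372163/842)) = (13845/14)*(-842/372163) = -5828745/2605141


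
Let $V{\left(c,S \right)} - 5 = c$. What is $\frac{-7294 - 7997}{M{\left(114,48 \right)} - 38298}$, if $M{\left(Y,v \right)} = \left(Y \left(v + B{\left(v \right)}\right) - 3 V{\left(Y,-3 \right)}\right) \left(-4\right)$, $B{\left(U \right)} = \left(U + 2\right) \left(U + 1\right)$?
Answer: $\frac{1699}{130662} \approx 0.013003$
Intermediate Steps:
$V{\left(c,S \right)} = 5 + c$
$B{\left(U \right)} = \left(1 + U\right) \left(2 + U\right)$ ($B{\left(U \right)} = \left(2 + U\right) \left(1 + U\right) = \left(1 + U\right) \left(2 + U\right)$)
$M{\left(Y,v \right)} = 60 + 12 Y - 4 Y \left(2 + v^{2} + 4 v\right)$ ($M{\left(Y,v \right)} = \left(Y \left(v + \left(2 + v^{2} + 3 v\right)\right) - 3 \left(5 + Y\right)\right) \left(-4\right) = \left(Y \left(2 + v^{2} + 4 v\right) - \left(15 + 3 Y\right)\right) \left(-4\right) = \left(-15 - 3 Y + Y \left(2 + v^{2} + 4 v\right)\right) \left(-4\right) = 60 + 12 Y - 4 Y \left(2 + v^{2} + 4 v\right)$)
$\frac{-7294 - 7997}{M{\left(114,48 \right)} - 38298} = \frac{-7294 - 7997}{\left(60 + 4 \cdot 114 - 1824 \cdot 48 - 456 \cdot 48^{2}\right) - 38298} = - \frac{15291}{\left(60 + 456 - 87552 - 456 \cdot 2304\right) - 38298} = - \frac{15291}{\left(60 + 456 - 87552 - 1050624\right) - 38298} = - \frac{15291}{-1137660 - 38298} = - \frac{15291}{-1175958} = \left(-15291\right) \left(- \frac{1}{1175958}\right) = \frac{1699}{130662}$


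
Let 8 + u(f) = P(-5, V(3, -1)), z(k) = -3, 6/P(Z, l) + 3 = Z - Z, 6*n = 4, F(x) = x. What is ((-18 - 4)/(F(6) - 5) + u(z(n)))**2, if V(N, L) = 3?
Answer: 1024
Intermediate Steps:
n = 2/3 (n = (1/6)*4 = 2/3 ≈ 0.66667)
P(Z, l) = -2 (P(Z, l) = 6/(-3 + (Z - Z)) = 6/(-3 + 0) = 6/(-3) = 6*(-1/3) = -2)
u(f) = -10 (u(f) = -8 - 2 = -10)
((-18 - 4)/(F(6) - 5) + u(z(n)))**2 = ((-18 - 4)/(6 - 5) - 10)**2 = (-22/1 - 10)**2 = (-22*1 - 10)**2 = (-22 - 10)**2 = (-32)**2 = 1024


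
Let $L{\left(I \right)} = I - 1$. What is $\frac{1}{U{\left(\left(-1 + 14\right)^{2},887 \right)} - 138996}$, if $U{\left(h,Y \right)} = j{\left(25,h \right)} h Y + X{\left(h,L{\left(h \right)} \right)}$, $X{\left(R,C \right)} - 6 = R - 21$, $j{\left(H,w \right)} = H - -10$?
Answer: $\frac{1}{5107763} \approx 1.9578 \cdot 10^{-7}$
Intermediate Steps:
$j{\left(H,w \right)} = 10 + H$ ($j{\left(H,w \right)} = H + 10 = 10 + H$)
$L{\left(I \right)} = -1 + I$
$X{\left(R,C \right)} = -15 + R$ ($X{\left(R,C \right)} = 6 + \left(R - 21\right) = 6 + \left(-21 + R\right) = -15 + R$)
$U{\left(h,Y \right)} = -15 + h + 35 Y h$ ($U{\left(h,Y \right)} = \left(10 + 25\right) h Y + \left(-15 + h\right) = 35 h Y + \left(-15 + h\right) = 35 Y h + \left(-15 + h\right) = -15 + h + 35 Y h$)
$\frac{1}{U{\left(\left(-1 + 14\right)^{2},887 \right)} - 138996} = \frac{1}{\left(-15 + \left(-1 + 14\right)^{2} + 35 \cdot 887 \left(-1 + 14\right)^{2}\right) - 138996} = \frac{1}{\left(-15 + 13^{2} + 35 \cdot 887 \cdot 13^{2}\right) - 138996} = \frac{1}{\left(-15 + 169 + 35 \cdot 887 \cdot 169\right) - 138996} = \frac{1}{\left(-15 + 169 + 5246605\right) - 138996} = \frac{1}{5246759 - 138996} = \frac{1}{5107763}$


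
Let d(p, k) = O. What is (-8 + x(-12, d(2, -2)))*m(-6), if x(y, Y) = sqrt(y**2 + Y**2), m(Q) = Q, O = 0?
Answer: -24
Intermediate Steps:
d(p, k) = 0
x(y, Y) = sqrt(Y**2 + y**2)
(-8 + x(-12, d(2, -2)))*m(-6) = (-8 + sqrt(0**2 + (-12)**2))*(-6) = (-8 + sqrt(0 + 144))*(-6) = (-8 + sqrt(144))*(-6) = (-8 + 12)*(-6) = 4*(-6) = -24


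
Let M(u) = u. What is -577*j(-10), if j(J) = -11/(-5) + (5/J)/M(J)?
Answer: -5193/4 ≈ -1298.3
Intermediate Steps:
j(J) = 11/5 + 5/J² (j(J) = -11/(-5) + (5/J)/J = -11*(-⅕) + 5/J² = 11/5 + 5/J²)
-577*j(-10) = -577*(11/5 + 5/(-10)²) = -577*(11/5 + 5*(1/100)) = -577*(11/5 + 1/20) = -577*9/4 = -5193/4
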